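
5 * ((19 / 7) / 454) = 95 / 3178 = 0.03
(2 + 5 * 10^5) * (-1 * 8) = -4000016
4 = 4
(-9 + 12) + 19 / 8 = 43 / 8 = 5.38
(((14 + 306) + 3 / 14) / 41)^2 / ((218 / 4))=20097289 / 17956442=1.12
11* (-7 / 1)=-77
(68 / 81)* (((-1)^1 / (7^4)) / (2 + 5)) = -68 / 1361367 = -0.00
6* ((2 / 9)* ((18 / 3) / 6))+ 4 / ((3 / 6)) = 28 / 3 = 9.33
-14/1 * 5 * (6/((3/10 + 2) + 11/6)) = -3150/31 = -101.61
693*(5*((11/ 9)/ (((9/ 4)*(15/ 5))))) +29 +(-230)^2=53556.41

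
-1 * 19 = -19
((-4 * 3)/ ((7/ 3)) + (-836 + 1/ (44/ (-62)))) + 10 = -128213/ 154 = -832.55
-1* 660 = -660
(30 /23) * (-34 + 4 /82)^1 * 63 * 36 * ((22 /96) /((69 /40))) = -289396800 /21689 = -13343.02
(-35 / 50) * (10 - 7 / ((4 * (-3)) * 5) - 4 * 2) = -889 / 600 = -1.48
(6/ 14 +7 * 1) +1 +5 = 94/ 7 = 13.43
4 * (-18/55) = -72/55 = -1.31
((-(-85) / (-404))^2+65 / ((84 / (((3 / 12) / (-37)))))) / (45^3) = 123769 / 288909151650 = 0.00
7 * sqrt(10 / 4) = 7 * sqrt(10) / 2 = 11.07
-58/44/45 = -29/990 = -0.03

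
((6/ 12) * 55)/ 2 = 55/ 4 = 13.75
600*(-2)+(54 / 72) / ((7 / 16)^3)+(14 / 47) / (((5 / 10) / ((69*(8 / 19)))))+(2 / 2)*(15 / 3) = -357982601 / 306299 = -1168.74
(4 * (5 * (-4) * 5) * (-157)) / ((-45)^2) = 2512 / 81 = 31.01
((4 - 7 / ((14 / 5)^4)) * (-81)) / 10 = -1727487 / 54880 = -31.48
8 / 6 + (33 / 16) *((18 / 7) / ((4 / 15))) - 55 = -22699 / 672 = -33.78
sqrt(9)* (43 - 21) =66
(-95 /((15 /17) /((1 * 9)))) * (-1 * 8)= 7752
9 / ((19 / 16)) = 144 / 19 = 7.58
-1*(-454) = 454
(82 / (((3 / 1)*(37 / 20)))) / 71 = 1640 / 7881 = 0.21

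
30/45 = 0.67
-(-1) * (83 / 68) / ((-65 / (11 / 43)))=-913 / 190060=-0.00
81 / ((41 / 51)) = 4131 / 41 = 100.76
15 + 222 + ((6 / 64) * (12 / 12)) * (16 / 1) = 477 / 2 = 238.50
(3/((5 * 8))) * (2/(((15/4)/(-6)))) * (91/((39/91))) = -1274/25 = -50.96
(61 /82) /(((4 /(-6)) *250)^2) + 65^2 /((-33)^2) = 86613097861 /22324500000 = 3.88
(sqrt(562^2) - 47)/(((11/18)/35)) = 324450/11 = 29495.45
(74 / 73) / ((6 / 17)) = 629 / 219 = 2.87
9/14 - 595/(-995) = 3457/2786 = 1.24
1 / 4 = 0.25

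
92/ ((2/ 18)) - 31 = 797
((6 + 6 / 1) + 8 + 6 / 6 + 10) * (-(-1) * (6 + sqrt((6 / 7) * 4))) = 62 * sqrt(42) / 7 + 186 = 243.40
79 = 79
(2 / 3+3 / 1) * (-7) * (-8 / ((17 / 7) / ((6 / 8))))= 1078 / 17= 63.41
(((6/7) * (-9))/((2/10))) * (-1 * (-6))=-1620/7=-231.43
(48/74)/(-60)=-0.01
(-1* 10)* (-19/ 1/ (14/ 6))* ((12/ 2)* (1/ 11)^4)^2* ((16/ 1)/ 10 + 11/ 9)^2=0.00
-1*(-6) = 6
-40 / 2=-20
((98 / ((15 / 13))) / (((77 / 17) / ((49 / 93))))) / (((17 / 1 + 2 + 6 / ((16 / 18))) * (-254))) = -303212 / 200727945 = -0.00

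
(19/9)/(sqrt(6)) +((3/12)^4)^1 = 1/256 +19 * sqrt(6)/54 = 0.87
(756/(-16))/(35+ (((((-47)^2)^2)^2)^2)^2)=-63/428617787885371013968324083304313706560527641052395568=-0.00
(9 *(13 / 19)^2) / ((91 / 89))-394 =-389.88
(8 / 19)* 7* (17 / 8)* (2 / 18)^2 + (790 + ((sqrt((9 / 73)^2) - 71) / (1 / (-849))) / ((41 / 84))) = 571513321873 / 4606227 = 124074.07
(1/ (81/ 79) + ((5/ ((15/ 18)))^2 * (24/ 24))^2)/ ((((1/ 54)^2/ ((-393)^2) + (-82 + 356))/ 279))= 162970325096580/ 123402279817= 1320.64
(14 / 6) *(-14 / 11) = -98 / 33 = -2.97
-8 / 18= -4 / 9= -0.44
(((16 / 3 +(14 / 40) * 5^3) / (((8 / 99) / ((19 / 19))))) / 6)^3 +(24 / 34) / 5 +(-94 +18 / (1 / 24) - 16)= 23124784447323 / 22282240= 1037812.38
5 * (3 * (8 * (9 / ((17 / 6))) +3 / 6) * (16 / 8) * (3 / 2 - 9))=-198225 / 34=-5830.15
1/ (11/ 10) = 0.91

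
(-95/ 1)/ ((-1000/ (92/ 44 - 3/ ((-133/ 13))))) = 436/ 1925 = 0.23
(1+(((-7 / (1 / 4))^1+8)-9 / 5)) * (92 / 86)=-4784 / 215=-22.25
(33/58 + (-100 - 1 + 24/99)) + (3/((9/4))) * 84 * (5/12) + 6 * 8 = -3523/638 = -5.52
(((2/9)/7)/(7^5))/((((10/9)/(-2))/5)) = -2/117649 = -0.00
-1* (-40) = 40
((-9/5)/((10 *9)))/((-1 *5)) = 1/250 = 0.00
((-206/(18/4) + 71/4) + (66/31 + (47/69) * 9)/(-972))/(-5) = 1619179/288765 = 5.61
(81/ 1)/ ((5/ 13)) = 1053/ 5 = 210.60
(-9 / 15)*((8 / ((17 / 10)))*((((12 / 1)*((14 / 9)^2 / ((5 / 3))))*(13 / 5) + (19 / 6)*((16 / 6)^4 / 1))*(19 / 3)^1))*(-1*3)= 379387136 / 34425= 11020.69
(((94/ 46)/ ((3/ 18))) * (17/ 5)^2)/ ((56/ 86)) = 1752207/ 8050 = 217.67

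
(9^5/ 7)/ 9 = 6561/ 7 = 937.29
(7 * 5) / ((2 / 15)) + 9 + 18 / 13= 7095 / 26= 272.88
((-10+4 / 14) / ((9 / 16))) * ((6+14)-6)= -241.78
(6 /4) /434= 3 /868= 0.00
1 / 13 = 0.08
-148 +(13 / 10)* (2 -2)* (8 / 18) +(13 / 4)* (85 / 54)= -30863 / 216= -142.88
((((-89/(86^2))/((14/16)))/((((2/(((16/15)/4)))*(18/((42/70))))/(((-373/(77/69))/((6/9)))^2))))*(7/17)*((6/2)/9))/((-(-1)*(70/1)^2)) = -19650997347/45659732965000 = -0.00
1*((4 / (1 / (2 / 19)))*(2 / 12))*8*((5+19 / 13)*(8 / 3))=9.67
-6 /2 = -3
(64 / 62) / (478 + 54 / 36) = 64 / 29729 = 0.00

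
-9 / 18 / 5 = -1 / 10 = -0.10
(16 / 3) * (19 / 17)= 304 / 51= 5.96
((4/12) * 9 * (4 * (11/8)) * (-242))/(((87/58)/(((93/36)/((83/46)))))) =-949003/249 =-3811.26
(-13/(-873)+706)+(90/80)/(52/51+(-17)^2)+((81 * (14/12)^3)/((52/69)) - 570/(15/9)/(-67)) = 317357950222217/359898398496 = 881.80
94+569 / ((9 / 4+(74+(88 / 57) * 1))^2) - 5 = 89.09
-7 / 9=-0.78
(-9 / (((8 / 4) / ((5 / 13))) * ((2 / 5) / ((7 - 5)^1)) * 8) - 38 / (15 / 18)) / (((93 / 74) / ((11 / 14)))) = -6586481 / 225680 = -29.19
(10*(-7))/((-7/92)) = 920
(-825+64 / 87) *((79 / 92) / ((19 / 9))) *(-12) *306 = 15601875426 / 12673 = 1231111.45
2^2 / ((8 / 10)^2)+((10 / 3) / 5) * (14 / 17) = 1387 / 204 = 6.80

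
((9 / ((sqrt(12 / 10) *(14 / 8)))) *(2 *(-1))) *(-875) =1500 *sqrt(30) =8215.84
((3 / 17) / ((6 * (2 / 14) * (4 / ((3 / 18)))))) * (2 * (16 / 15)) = 14 / 765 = 0.02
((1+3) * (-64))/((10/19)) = -2432/5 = -486.40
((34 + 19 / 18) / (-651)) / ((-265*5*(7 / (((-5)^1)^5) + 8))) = 78875 / 15522002622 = 0.00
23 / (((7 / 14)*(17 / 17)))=46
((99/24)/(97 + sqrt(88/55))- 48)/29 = -6015401/3637528- 11 * sqrt(10)/1818764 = -1.65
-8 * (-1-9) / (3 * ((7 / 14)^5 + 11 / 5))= 12800 / 1071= 11.95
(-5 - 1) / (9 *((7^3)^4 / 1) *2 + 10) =-3 / 124571584814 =-0.00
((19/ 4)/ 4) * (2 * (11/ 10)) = 209/ 80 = 2.61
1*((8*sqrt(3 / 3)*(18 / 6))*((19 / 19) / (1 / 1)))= 24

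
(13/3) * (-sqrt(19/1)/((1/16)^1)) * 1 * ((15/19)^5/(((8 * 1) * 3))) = -3.86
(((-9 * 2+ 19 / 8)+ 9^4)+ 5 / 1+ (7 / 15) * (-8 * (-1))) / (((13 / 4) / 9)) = 2359479 / 130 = 18149.84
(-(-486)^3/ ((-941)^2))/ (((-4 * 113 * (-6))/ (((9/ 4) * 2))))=43046721/ 200118706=0.22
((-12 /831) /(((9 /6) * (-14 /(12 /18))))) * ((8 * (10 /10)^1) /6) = 32 /52353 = 0.00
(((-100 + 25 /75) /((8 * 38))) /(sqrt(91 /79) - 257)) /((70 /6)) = 13 * sqrt(7189) /2413790400 + 263939 /2413790400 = 0.00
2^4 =16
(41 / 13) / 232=41 / 3016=0.01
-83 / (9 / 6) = -166 / 3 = -55.33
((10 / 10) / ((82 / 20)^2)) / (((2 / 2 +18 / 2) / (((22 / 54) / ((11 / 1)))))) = 10 / 45387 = 0.00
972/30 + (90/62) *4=5922/155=38.21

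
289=289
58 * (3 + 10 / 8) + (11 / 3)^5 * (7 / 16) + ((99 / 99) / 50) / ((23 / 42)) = 1199387323 / 2235600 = 536.49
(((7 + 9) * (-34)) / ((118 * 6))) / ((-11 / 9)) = 408 / 649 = 0.63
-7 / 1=-7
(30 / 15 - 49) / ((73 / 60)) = -2820 / 73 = -38.63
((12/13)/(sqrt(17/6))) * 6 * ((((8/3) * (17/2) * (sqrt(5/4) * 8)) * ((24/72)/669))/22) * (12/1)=256 * sqrt(510)/31889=0.18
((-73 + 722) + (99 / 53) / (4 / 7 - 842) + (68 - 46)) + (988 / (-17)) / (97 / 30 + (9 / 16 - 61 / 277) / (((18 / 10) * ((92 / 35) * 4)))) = 63624573350619419 / 97415878522990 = 653.12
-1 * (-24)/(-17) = -24/17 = -1.41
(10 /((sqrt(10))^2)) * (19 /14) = 19 /14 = 1.36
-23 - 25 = -48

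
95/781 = 0.12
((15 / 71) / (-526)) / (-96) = 5 / 1195072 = 0.00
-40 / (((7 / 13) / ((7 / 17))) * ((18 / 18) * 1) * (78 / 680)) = -800 / 3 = -266.67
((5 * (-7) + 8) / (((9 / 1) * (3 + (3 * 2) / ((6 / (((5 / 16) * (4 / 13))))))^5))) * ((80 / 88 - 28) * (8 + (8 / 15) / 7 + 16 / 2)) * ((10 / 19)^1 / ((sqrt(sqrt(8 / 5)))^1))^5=1195323456204800000 * 10^(1 / 4) / 20624722317071126023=0.10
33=33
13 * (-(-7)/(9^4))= 91/6561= 0.01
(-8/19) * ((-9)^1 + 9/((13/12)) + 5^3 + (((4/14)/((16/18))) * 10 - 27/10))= -52.56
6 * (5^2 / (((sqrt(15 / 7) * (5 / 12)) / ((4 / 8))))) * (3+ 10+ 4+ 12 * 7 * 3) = 3228 * sqrt(105) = 33077.16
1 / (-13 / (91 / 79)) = -7 / 79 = -0.09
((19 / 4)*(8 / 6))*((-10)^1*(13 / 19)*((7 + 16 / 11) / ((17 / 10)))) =-40300 / 187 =-215.51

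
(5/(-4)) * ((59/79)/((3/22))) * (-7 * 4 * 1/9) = 45430/2133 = 21.30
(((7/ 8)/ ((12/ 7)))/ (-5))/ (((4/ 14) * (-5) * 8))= 343/ 38400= 0.01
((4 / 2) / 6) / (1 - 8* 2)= -1 / 45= -0.02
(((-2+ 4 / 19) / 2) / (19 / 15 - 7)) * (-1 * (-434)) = 55335 / 817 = 67.73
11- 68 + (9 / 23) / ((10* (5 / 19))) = -65379 / 1150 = -56.85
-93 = -93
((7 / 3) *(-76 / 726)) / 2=-133 / 1089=-0.12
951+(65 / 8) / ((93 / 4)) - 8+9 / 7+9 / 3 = 1233821 / 1302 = 947.64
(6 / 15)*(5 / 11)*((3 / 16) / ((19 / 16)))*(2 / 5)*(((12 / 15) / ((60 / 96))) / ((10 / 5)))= 192 / 26125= 0.01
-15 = -15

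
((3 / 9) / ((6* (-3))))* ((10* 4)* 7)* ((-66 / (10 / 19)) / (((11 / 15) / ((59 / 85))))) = 31388 / 51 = 615.45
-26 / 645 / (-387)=26 / 249615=0.00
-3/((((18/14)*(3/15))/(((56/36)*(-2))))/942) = 34191.11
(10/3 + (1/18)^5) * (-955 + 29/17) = -17012413261/5353776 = -3177.65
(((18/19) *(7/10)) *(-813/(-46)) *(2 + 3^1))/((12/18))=153657/1748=87.90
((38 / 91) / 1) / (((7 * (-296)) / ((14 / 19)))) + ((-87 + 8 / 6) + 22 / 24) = -1141415 / 13468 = -84.75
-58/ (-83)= 58/ 83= 0.70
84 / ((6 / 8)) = 112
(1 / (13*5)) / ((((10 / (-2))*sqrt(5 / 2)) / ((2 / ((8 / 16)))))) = -4*sqrt(10) / 1625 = -0.01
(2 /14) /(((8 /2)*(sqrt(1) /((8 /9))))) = 2 /63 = 0.03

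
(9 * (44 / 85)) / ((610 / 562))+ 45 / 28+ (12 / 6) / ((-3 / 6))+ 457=333115053 / 725900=458.90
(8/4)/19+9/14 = 199/266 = 0.75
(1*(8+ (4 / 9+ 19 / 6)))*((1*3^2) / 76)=11 / 8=1.38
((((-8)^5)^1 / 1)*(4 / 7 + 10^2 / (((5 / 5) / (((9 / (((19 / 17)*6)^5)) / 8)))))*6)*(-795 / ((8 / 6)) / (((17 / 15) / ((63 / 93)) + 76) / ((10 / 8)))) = 66258243139608000 / 60582714233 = 1093682.31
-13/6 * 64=-416/3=-138.67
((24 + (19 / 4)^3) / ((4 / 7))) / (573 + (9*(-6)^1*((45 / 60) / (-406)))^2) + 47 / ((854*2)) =48046592453 / 112226196432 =0.43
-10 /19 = -0.53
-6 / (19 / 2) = -12 / 19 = -0.63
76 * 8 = 608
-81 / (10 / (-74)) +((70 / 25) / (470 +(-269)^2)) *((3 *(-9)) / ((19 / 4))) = 1382404707 / 2306315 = 599.40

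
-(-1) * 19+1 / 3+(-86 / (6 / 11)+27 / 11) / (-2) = 3199 / 33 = 96.94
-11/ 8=-1.38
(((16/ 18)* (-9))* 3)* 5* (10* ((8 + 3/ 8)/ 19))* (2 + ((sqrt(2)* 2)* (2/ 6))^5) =-20100/ 19 - 428800* sqrt(2)/ 1539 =-1451.93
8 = 8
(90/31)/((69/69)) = 90/31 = 2.90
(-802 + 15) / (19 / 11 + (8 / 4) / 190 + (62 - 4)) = -822415 / 62426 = -13.17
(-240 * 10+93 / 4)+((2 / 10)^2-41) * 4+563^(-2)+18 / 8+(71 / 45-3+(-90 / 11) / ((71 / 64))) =-283747932975127 / 111398755050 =-2547.14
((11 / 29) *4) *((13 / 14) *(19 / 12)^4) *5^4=11647439375 / 2104704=5534.00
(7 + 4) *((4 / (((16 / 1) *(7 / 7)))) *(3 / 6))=11 / 8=1.38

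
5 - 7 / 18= 83 / 18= 4.61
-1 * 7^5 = -16807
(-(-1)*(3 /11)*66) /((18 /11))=11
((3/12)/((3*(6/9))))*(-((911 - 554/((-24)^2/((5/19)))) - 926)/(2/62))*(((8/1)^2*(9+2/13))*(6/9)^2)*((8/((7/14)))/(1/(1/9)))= 4926438160/180063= 27359.53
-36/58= -18/29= -0.62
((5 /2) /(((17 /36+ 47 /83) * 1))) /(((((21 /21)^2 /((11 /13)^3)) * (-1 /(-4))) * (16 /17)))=84511845 /13634582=6.20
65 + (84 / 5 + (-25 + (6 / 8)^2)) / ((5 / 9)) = 20501 / 400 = 51.25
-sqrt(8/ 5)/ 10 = -sqrt(10)/ 25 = -0.13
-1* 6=-6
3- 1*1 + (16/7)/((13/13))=30/7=4.29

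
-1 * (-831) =831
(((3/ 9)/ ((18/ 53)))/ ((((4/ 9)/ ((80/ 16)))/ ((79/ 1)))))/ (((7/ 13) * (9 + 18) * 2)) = 272155/ 9072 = 30.00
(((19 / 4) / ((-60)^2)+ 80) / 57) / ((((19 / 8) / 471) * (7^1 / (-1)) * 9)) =-180866983 / 40937400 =-4.42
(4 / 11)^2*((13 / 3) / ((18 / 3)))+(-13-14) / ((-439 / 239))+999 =484665902 / 478071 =1013.79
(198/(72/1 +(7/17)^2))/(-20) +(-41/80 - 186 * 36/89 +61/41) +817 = 904277870267/1217715088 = 742.60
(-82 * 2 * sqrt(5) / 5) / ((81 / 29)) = -4756 * sqrt(5) / 405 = -26.26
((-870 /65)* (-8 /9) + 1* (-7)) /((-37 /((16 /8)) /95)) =-36290 /1443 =-25.15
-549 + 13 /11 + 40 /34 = -102222 /187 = -546.64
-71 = -71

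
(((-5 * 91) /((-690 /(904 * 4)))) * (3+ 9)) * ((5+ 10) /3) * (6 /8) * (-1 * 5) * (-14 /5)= 34550880 /23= 1502212.17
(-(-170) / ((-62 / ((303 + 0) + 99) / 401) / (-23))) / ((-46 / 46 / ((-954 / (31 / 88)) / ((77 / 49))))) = 16836568791840 / 961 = 17519842655.40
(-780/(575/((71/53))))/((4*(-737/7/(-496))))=-2.14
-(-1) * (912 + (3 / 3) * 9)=921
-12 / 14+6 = 36 / 7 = 5.14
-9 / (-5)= 9 / 5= 1.80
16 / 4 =4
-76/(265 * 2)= -38/265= -0.14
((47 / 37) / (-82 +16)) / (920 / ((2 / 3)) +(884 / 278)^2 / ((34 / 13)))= -908087 / 65293409676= -0.00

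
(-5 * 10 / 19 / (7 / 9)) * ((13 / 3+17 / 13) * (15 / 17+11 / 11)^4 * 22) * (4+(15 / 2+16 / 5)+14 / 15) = -1700161126400 / 20629687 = -82413.33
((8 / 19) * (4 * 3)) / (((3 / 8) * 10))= 128 / 95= 1.35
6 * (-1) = -6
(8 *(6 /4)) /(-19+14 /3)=-36 /43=-0.84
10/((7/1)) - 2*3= -32/7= -4.57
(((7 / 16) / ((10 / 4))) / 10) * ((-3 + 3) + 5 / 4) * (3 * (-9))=-189 / 320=-0.59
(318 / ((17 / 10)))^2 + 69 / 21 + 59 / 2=141706251 / 4046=35023.79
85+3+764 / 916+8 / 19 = 388349 / 4351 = 89.26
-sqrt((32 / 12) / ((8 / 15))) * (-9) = 20.12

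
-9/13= -0.69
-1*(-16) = 16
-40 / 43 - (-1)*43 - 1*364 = -321.93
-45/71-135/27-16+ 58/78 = -57845/2769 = -20.89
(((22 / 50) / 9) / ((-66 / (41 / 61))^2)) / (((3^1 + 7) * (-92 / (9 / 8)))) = -1681 / 271126944000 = -0.00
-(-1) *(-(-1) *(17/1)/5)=17/5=3.40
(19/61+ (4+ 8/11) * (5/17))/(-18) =-2157/22814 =-0.09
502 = 502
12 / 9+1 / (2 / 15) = 53 / 6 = 8.83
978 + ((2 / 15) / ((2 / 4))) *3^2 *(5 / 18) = 2936 / 3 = 978.67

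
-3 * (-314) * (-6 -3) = -8478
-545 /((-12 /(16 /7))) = 2180 /21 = 103.81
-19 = -19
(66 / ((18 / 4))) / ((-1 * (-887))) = 44 / 2661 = 0.02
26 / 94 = 0.28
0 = 0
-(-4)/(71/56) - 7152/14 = -252328/497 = -507.70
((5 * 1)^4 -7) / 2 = 309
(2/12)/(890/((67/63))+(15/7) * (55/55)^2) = 469/2360970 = 0.00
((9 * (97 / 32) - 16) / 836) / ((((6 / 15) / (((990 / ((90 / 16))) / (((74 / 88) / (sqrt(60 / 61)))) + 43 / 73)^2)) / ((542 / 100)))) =2435477 * sqrt(915) / 1647610 + 98731116507373369 / 12531748021760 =7923.19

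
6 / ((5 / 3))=18 / 5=3.60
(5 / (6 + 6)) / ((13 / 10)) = 0.32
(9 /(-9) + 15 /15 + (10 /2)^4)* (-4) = -2500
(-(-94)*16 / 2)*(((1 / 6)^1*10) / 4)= 940 / 3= 313.33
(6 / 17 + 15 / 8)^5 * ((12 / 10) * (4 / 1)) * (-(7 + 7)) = -53633042856603 / 14539335680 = -3688.82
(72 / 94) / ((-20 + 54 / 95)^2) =81225 / 40040663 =0.00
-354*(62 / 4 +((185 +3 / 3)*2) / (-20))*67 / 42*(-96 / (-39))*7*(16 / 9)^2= 501936128 / 5265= 95334.50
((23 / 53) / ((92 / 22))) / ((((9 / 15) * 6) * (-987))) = -0.00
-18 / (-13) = 18 / 13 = 1.38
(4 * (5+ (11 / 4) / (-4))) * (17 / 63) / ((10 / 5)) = 391 / 168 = 2.33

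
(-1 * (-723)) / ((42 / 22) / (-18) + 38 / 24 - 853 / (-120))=954360 / 11333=84.21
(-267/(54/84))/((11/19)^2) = -449806/363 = -1239.13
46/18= 23/9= 2.56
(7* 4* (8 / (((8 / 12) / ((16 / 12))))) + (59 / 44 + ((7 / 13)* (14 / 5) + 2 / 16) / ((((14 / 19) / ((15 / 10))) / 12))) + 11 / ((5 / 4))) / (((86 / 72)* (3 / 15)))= 179468379 / 86086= 2084.76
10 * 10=100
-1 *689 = -689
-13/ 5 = -2.60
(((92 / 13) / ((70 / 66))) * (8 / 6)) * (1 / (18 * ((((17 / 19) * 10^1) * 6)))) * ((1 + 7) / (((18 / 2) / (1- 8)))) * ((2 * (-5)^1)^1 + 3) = 538384 / 1342575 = 0.40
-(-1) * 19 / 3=19 / 3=6.33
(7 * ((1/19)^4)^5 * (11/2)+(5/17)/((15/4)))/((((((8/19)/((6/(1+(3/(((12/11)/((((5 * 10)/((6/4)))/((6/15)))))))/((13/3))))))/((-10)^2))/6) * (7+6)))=0.96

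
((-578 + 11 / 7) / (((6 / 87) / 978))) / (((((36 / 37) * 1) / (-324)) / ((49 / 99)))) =14820066765 / 11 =1347278796.82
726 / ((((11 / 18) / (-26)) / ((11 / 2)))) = -169884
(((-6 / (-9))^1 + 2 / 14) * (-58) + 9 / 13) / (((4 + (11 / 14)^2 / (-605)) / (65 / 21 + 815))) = -9463.70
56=56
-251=-251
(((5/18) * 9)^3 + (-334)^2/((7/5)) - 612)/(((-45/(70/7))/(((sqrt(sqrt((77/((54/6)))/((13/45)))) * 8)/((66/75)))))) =-36907025 * 13^(3/4) * 385^(1/4)/3003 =-372714.60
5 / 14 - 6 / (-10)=67 / 70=0.96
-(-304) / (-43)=-7.07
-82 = -82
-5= -5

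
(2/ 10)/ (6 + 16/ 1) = 1/ 110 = 0.01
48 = 48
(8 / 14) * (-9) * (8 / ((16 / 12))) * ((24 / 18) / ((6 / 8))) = -384 / 7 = -54.86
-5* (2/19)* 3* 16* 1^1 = -480/19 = -25.26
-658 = -658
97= 97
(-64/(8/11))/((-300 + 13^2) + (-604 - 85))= 22/205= 0.11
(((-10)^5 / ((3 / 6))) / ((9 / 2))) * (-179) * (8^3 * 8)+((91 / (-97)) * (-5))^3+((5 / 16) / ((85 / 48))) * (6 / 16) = 36402154016631089513 / 1117111752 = 32585955658.83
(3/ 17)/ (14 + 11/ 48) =0.01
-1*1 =-1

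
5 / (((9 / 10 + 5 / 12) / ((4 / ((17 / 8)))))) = 9600 / 1343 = 7.15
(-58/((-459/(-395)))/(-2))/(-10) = -2291/918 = -2.50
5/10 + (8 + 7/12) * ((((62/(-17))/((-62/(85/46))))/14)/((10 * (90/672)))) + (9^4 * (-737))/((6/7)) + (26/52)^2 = -23355253999/4140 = -5641365.70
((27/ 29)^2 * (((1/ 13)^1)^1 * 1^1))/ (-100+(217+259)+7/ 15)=10935/ 61738651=0.00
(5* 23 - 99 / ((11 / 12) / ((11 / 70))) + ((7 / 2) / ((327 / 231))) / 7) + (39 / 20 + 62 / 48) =9304643 / 91560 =101.62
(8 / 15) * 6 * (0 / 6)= 0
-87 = -87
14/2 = 7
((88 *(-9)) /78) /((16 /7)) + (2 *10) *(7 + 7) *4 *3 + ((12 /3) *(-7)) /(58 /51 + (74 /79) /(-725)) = 35920762479 /10784072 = 3330.91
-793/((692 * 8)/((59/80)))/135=-46787/59788800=-0.00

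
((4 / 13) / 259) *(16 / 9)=64 / 30303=0.00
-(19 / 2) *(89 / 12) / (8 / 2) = -1691 / 96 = -17.61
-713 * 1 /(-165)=713 /165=4.32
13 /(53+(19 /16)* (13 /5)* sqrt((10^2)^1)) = 0.15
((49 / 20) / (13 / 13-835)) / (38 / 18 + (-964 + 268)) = 147 / 34722200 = 0.00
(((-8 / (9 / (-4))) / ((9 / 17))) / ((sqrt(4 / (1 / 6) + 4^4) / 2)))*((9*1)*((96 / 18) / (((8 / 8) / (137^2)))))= 81682688*sqrt(70) / 945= 723181.37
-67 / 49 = -1.37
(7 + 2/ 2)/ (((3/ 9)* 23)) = 24/ 23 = 1.04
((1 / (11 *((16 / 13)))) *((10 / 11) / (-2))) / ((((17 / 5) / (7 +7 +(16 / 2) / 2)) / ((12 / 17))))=-8775 / 69938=-0.13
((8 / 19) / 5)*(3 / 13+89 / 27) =9904 / 33345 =0.30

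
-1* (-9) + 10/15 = 29/3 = 9.67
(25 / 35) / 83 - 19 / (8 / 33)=-364247 / 4648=-78.37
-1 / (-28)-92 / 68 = -627 / 476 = -1.32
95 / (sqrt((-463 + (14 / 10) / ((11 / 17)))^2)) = 275 / 1334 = 0.21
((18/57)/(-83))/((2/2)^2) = -0.00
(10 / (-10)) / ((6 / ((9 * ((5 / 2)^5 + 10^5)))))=-9609375 / 64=-150146.48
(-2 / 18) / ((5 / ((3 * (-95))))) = 19 / 3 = 6.33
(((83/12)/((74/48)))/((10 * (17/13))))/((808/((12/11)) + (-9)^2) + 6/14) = 21/50320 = 0.00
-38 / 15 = -2.53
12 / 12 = 1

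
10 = 10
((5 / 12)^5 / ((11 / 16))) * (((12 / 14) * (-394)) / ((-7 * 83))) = 615625 / 57979152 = 0.01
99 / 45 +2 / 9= 109 / 45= 2.42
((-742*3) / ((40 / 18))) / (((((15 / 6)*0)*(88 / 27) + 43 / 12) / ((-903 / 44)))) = 631071 / 110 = 5737.01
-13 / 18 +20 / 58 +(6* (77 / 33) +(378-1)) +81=471.62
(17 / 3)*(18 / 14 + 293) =35020 / 21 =1667.62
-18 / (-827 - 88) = 6 / 305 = 0.02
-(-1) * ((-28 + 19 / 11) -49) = -828 / 11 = -75.27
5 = 5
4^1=4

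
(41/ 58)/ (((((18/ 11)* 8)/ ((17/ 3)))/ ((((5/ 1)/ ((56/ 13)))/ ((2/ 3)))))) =498355/ 935424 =0.53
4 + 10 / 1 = 14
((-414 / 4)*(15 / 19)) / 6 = -1035 / 76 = -13.62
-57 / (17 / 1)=-57 / 17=-3.35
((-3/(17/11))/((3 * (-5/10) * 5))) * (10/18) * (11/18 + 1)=319/1377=0.23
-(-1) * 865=865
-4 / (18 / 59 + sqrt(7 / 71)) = -6.46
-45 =-45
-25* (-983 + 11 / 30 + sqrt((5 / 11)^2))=1620595 / 66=24554.47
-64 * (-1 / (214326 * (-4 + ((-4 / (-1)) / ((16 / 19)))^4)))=8192 / 13855854411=0.00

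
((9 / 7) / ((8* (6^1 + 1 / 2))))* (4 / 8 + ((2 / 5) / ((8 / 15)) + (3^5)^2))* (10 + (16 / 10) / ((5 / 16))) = 57396843 / 2600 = 22075.71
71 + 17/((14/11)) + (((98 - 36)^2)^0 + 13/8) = 4871/56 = 86.98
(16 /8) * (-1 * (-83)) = 166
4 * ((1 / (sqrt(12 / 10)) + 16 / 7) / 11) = 2 * sqrt(30) / 33 + 64 / 77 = 1.16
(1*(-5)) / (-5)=1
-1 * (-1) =1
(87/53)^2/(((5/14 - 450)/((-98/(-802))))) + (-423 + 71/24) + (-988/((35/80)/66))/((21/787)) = -46581137092689615119/8338715714280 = -5586128.45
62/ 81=0.77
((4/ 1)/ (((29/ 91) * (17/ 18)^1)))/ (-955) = -6552/ 470815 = -0.01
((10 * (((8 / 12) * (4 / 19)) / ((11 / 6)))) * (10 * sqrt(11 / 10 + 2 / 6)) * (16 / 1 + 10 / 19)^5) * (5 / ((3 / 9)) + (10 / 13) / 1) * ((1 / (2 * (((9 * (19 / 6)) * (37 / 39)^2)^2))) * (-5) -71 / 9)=-4811756444040881500923827200 * sqrt(1290) / 122895365492479183461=-1406251459.65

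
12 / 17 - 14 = -226 / 17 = -13.29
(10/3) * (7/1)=70/3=23.33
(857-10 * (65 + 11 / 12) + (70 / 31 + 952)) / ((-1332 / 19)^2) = 77358329 / 330005664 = 0.23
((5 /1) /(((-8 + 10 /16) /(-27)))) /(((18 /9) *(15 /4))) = 144 /59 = 2.44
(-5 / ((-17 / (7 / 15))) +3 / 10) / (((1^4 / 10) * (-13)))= -223 / 663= -0.34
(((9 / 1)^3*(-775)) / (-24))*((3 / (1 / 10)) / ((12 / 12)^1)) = 2824875 / 4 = 706218.75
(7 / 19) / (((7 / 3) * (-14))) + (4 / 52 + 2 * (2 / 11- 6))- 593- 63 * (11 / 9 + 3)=-33114769 / 38038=-870.57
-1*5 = -5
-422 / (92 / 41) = -8651 / 46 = -188.07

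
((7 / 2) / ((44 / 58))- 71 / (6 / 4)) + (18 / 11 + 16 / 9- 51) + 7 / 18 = -1079 / 12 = -89.92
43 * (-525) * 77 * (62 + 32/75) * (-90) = 9766324260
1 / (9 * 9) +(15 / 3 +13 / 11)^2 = 374665 / 9801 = 38.23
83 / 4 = 20.75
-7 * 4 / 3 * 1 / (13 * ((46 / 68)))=-952 / 897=-1.06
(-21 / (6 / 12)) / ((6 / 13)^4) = -199927 / 216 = -925.59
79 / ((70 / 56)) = 316 / 5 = 63.20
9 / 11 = 0.82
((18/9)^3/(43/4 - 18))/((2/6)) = -96/29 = -3.31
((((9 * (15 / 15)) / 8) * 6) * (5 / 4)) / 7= 135 / 112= 1.21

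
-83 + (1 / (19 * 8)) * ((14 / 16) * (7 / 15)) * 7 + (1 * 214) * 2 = 6293143 / 18240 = 345.02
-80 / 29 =-2.76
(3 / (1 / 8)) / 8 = 3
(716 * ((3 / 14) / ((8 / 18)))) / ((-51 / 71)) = -114381 / 238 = -480.59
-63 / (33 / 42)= -882 / 11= -80.18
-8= -8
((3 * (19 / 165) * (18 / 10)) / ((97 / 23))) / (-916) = -3933 / 24434300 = -0.00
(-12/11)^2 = 144/121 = 1.19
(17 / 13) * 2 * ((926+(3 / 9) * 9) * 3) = 94758 / 13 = 7289.08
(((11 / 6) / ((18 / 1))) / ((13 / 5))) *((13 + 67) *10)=11000 / 351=31.34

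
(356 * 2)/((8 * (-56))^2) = 89/25088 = 0.00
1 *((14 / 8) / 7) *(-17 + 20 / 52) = -54 / 13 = -4.15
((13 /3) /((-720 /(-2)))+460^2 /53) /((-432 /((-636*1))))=228528689 /38880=5877.80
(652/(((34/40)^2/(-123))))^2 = 1029023746560000/83521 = 12320539104.66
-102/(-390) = 17/65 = 0.26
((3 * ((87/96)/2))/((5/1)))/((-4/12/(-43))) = 11223/320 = 35.07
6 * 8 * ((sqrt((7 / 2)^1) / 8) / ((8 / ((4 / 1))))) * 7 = 21 * sqrt(14) / 2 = 39.29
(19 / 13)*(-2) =-38 / 13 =-2.92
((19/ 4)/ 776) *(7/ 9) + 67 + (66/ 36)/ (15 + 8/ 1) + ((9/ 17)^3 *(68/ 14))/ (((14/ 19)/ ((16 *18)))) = 3173491536275/ 9098839008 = 348.78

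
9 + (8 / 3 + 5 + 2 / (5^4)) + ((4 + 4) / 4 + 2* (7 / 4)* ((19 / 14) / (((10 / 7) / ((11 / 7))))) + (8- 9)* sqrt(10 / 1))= 20.73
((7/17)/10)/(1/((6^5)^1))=27216/85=320.19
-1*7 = -7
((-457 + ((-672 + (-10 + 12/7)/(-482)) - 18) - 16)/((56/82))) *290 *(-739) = 4309775814480/11809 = 364956881.57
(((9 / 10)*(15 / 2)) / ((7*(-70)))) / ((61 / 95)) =-513 / 23912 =-0.02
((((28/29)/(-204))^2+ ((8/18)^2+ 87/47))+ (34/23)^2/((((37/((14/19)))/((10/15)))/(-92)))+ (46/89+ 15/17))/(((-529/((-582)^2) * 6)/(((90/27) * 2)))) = -390224270328414542120/704377630206953127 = -554.00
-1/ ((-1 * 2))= 1/ 2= 0.50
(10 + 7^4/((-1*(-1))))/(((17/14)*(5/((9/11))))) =303786/935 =324.90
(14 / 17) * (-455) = -6370 / 17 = -374.71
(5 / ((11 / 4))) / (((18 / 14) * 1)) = 140 / 99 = 1.41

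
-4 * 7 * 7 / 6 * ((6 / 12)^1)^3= -49 / 12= -4.08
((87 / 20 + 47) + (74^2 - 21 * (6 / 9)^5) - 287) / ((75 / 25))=8484887 / 4860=1745.86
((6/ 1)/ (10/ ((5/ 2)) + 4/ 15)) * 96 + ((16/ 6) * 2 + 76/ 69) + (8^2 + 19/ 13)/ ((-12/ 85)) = -1156237/ 3588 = -322.25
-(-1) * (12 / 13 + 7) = 103 / 13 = 7.92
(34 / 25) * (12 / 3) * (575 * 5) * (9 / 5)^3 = 91212.48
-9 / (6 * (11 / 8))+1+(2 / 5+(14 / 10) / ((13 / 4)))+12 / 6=1959 / 715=2.74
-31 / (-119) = 31 / 119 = 0.26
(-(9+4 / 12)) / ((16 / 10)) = -35 / 6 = -5.83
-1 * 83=-83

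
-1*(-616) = 616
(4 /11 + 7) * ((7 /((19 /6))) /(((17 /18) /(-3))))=-183708 /3553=-51.71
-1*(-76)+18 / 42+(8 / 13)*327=25267 / 91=277.66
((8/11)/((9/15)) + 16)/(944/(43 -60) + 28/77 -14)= -4828/19401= -0.25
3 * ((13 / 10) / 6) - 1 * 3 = -47 / 20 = -2.35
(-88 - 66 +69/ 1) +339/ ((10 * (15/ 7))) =-3459/ 50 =-69.18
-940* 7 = -6580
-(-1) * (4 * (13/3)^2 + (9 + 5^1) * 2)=928/9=103.11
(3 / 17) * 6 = 18 / 17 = 1.06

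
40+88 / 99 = 368 / 9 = 40.89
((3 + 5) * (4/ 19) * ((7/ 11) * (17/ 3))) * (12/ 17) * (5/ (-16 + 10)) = -2240/ 627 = -3.57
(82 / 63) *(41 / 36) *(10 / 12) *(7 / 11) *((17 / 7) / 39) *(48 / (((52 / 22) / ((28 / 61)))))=1143080 / 2505087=0.46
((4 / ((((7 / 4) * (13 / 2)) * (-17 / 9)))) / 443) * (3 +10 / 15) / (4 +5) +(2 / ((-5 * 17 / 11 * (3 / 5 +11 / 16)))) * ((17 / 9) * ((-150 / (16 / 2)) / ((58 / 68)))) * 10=83.47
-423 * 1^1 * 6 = -2538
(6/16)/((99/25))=25/264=0.09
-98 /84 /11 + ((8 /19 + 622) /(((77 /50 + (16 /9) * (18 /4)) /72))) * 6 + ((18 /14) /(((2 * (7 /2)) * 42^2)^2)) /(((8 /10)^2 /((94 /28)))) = 8293482981498699443 /294251676719616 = 28185.00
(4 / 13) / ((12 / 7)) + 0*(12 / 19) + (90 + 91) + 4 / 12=7079 / 39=181.51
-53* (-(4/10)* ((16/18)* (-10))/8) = -212/9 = -23.56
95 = 95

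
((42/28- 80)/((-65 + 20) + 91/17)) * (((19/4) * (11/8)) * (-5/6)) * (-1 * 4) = 43.11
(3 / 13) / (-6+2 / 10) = -0.04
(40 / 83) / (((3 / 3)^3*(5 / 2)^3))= 64 / 2075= 0.03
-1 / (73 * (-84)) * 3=1 / 2044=0.00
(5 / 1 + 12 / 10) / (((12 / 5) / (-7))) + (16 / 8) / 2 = -205 / 12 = -17.08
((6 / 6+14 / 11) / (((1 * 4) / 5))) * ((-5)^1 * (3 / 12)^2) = -0.89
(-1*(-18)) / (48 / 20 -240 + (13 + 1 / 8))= -240 / 2993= -0.08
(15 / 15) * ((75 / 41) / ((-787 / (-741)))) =55575 / 32267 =1.72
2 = 2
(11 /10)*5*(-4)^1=-22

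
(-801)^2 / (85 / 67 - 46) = -530707 / 37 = -14343.43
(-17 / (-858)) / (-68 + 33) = -17 / 30030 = -0.00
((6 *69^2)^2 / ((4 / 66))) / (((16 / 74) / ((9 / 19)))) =2241800934021 / 76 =29497380710.80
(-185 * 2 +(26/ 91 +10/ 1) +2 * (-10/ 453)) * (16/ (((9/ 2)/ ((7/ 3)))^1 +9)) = -36505408/ 69309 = -526.71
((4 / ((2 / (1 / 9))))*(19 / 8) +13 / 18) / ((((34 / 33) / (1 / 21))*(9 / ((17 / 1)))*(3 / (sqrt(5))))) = 55*sqrt(5) / 1512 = 0.08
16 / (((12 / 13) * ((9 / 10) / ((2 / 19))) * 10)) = 104 / 513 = 0.20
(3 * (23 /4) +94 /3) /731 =583 /8772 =0.07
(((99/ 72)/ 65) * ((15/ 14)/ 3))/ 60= 11/ 87360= 0.00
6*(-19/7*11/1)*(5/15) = -418/7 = -59.71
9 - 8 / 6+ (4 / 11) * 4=301 / 33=9.12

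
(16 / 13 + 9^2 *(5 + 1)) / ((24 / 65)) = 15835 / 12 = 1319.58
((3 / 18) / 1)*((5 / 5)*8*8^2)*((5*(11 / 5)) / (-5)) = -2816 / 15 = -187.73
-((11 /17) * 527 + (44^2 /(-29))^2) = -4034877 /841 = -4797.71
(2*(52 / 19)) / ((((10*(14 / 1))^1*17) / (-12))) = -312 / 11305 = -0.03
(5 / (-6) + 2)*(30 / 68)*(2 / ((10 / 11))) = 77 / 68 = 1.13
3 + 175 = 178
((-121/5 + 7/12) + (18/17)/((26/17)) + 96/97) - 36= -4383337/75660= -57.93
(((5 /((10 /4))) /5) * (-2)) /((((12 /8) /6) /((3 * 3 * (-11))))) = 1584 /5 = 316.80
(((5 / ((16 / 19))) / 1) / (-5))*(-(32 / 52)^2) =76 / 169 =0.45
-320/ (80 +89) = -320/ 169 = -1.89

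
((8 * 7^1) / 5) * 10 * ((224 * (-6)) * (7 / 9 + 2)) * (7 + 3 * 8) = -38886400 / 3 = -12962133.33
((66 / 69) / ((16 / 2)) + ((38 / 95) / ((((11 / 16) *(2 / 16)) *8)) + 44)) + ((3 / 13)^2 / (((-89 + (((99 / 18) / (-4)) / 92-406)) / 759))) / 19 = 198787055719 / 4447427660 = 44.70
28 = 28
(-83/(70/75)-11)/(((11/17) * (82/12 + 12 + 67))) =-71349/39655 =-1.80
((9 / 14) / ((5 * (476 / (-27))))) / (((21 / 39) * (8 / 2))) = -3159 / 932960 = -0.00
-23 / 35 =-0.66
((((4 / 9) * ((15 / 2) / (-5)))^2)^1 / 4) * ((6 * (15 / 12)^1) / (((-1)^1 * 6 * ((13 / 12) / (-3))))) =5 / 13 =0.38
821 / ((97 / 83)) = 68143 / 97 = 702.51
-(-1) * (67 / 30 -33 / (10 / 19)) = -907 / 15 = -60.47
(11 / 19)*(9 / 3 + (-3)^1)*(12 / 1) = 0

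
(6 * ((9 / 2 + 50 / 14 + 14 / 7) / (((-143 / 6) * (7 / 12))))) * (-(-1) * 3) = -91368 / 7007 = -13.04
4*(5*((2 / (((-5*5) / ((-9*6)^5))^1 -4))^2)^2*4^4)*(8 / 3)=9710327383019379275902659152701418373120 / 11379289282411567622050070520894451681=853.33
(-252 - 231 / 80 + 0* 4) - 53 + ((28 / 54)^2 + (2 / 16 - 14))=-18749509 / 58320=-321.49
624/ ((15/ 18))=3744/ 5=748.80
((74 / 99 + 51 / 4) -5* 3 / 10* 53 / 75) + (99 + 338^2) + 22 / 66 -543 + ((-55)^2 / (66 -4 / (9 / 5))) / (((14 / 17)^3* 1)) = 444003228808159 / 3898263600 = 113897.69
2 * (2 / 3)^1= 4 / 3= 1.33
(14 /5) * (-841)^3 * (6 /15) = -16655052988 /25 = -666202119.52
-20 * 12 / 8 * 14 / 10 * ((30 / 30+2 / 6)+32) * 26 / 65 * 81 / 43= -45360 / 43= -1054.88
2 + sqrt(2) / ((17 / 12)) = 12*sqrt(2) / 17 + 2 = 3.00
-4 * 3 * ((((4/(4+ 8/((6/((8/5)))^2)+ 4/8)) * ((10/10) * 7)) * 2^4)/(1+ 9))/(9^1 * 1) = -26880/2281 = -11.78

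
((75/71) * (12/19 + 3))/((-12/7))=-12075/5396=-2.24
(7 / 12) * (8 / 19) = 14 / 57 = 0.25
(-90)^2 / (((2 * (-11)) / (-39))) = 157950 / 11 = 14359.09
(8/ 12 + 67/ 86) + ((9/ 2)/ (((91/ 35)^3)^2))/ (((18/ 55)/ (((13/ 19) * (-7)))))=4486691357/ 3640156572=1.23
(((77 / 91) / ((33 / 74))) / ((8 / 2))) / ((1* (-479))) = -37 / 37362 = -0.00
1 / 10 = 0.10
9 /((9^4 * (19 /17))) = 0.00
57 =57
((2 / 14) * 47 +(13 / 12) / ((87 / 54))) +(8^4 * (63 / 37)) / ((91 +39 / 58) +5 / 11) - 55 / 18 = 317996246885 / 3973266423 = 80.03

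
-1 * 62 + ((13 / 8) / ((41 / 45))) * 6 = -8413 / 164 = -51.30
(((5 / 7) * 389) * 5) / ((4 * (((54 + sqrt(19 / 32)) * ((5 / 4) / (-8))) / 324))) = -8711608320 / 653051 + 20165760 * sqrt(38) / 653051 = -13149.51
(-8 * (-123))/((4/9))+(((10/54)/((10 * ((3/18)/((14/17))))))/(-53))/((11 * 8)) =789946337/356796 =2214.00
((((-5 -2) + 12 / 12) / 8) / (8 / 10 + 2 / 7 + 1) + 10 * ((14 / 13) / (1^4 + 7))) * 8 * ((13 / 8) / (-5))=-749 / 292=-2.57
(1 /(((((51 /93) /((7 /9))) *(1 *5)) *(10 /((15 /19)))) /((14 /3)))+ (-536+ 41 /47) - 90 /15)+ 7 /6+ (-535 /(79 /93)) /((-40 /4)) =-476.88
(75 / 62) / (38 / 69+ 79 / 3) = 1035 / 23002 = 0.04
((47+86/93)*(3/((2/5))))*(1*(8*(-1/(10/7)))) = -62398/31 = -2012.84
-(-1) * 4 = 4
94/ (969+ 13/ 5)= 235/ 2429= 0.10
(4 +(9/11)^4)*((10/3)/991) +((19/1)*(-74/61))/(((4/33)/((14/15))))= -2355998918533/13275946365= -177.46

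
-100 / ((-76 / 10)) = 250 / 19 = 13.16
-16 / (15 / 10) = -32 / 3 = -10.67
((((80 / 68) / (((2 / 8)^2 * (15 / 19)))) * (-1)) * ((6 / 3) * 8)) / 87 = -19456 / 4437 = -4.38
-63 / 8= -7.88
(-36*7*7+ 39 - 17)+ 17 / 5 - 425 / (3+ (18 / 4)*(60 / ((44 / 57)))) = -67513123 / 38805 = -1739.80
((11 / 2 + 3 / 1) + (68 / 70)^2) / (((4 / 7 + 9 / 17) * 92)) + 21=88975529 / 4218200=21.09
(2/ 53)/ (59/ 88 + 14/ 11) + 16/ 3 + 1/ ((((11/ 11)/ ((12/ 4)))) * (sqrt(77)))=3 * sqrt(77)/ 77 + 48512/ 9063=5.69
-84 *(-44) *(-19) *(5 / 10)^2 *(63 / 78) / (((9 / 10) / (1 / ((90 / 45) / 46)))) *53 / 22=-11348890 / 13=-872991.54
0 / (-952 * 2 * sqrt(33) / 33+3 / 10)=0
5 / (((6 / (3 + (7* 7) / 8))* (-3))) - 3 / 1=-797 / 144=-5.53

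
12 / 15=4 / 5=0.80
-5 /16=-0.31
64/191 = 0.34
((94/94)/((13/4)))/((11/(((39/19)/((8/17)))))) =51/418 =0.12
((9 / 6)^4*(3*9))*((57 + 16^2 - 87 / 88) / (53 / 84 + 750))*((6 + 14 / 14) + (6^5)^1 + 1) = 1226970162747 / 2774332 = 442257.87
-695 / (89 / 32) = -22240 / 89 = -249.89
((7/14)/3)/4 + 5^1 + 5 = 241/24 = 10.04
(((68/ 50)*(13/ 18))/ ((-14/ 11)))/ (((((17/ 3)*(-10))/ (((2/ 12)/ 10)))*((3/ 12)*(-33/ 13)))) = -0.00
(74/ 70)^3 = 50653/ 42875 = 1.18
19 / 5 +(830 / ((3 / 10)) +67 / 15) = 41624 / 15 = 2774.93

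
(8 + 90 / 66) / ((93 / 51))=1751 / 341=5.13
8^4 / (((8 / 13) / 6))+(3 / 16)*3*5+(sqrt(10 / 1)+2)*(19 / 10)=19*sqrt(10) / 10+3195409 / 80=39948.62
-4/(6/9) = -6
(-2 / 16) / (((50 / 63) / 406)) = -12789 / 200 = -63.94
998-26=972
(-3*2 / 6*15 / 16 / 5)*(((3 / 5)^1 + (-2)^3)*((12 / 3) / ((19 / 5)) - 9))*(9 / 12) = -50283 / 6080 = -8.27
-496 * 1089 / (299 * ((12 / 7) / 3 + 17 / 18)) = -68058144 / 57109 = -1191.72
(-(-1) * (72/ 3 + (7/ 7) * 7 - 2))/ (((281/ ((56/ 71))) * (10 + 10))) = 406/ 99755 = 0.00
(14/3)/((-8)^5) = -7/49152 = -0.00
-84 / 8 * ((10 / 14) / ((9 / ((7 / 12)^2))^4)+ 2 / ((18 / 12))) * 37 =-974224354529657 / 1880739938304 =-518.00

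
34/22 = 17/11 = 1.55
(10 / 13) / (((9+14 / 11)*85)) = 22 / 24973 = 0.00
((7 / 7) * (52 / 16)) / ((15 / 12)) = 13 / 5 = 2.60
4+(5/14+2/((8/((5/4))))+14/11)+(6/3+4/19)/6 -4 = 54091/23408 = 2.31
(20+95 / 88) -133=-9849 / 88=-111.92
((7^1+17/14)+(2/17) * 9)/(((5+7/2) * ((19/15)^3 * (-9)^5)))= -275875/30346280559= -0.00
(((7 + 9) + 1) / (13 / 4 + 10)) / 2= 34 / 53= 0.64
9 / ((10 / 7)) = 63 / 10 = 6.30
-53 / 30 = -1.77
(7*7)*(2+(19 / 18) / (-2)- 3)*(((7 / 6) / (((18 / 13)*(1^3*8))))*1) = -245245 / 31104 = -7.88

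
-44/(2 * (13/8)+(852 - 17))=-176/3353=-0.05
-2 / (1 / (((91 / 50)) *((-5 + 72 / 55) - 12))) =78533 / 1375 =57.11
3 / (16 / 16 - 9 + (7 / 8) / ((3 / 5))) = -72 / 157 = -0.46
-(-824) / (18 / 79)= 32548 / 9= 3616.44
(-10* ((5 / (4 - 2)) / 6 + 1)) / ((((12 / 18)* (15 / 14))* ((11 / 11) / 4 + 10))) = -238 / 123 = -1.93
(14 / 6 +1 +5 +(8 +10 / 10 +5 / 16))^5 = 435930295269007 / 254803968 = 1710845.79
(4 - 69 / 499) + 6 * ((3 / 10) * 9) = 50054 / 2495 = 20.06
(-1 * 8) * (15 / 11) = -120 / 11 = -10.91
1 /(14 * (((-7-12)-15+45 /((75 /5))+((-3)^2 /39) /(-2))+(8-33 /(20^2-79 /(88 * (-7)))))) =-3204227 /1040636849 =-0.00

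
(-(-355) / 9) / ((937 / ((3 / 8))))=355 / 22488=0.02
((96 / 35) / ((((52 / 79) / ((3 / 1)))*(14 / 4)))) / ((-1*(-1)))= 11376 / 3185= 3.57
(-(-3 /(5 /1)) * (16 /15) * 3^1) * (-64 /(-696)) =128 /725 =0.18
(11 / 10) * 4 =22 / 5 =4.40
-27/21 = -9/7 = -1.29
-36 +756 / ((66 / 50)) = 5904 / 11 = 536.73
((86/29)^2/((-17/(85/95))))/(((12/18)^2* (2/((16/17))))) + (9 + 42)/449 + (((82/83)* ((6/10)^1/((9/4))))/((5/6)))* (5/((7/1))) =-53388756703/354316188835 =-0.15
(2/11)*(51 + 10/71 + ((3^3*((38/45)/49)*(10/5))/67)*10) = 23905898/2564023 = 9.32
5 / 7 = 0.71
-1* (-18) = 18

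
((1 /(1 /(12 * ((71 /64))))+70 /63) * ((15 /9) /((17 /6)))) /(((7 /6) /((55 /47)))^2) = 31414625 /3680194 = 8.54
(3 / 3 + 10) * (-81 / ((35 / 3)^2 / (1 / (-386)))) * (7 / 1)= 8019 / 67550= 0.12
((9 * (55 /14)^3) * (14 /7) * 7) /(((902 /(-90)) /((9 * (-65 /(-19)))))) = -23469.98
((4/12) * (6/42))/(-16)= -1/336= -0.00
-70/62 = -35/31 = -1.13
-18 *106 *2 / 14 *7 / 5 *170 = -64872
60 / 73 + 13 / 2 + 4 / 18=9913 / 1314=7.54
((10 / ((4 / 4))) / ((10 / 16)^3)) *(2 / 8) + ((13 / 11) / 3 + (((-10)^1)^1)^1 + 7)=6298 / 825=7.63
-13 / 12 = -1.08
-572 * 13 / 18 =-3718 / 9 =-413.11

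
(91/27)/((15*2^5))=0.01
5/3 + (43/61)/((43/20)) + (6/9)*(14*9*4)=61853/183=337.99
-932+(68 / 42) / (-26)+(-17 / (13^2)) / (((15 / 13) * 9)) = -880808 / 945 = -932.07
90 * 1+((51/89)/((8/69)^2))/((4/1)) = 2293371/22784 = 100.66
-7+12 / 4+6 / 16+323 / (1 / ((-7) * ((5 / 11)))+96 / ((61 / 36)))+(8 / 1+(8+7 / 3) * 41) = 65909443 / 151944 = 433.77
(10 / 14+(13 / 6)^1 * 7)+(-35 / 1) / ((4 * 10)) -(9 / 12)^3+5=26321 / 1344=19.58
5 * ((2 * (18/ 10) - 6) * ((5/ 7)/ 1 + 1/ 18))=-194/ 21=-9.24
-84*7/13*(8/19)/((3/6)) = -9408/247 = -38.09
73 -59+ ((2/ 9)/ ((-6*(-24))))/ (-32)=290303/ 20736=14.00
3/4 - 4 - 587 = -2361/4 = -590.25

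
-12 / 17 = -0.71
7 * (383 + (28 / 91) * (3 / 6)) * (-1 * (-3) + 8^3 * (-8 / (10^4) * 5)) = 4149173 / 1625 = 2553.34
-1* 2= -2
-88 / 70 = -44 / 35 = -1.26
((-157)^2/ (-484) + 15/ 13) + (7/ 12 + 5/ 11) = -229985/ 4719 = -48.74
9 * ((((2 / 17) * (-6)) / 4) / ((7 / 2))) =-54 / 119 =-0.45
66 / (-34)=-33 / 17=-1.94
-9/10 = -0.90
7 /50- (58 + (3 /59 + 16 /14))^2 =-29881596467 /8528450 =-3503.75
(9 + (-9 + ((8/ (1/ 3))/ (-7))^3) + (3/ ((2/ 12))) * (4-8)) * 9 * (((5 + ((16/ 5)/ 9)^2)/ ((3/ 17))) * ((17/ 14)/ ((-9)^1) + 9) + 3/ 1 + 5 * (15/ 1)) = -15703314436/ 46305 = -339127.84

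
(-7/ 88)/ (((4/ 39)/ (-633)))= 172809/ 352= 490.93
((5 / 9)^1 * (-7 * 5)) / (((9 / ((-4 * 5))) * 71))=3500 / 5751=0.61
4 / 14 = 2 / 7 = 0.29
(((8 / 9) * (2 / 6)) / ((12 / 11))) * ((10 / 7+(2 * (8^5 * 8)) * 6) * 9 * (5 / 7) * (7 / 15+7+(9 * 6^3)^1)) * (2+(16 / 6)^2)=1162808867268928 / 11907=97657585224.57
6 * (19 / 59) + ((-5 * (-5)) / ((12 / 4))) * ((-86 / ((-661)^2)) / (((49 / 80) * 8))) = 7320653618 / 3789415833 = 1.93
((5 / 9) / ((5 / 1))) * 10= 10 / 9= 1.11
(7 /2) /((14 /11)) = 11 /4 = 2.75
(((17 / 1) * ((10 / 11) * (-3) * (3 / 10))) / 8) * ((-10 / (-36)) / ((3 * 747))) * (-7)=595 / 394416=0.00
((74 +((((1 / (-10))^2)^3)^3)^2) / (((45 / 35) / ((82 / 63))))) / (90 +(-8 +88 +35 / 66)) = 11124666666666666666666666666666666666817 / 25323750000000000000000000000000000000000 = 0.44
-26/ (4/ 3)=-39/ 2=-19.50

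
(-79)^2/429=6241/429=14.55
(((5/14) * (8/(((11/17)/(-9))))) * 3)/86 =-4590/3311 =-1.39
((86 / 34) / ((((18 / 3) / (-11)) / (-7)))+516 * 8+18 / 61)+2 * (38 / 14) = 181453997 / 43554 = 4166.18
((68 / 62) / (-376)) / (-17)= 1 / 5828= 0.00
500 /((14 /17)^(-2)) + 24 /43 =339.66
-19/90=-0.21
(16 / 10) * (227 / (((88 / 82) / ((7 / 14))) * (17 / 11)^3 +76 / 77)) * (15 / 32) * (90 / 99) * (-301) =-3235625085 / 618808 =-5228.80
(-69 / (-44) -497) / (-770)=21799 / 33880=0.64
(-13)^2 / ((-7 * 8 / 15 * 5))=-507 / 56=-9.05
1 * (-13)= -13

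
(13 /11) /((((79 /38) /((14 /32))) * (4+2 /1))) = 1729 /41712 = 0.04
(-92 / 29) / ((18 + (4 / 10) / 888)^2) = -453412800 / 46309564109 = -0.01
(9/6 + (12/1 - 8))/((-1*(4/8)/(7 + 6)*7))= -143/7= -20.43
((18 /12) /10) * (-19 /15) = -0.19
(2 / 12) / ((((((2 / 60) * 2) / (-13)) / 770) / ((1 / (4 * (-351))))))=1925 / 108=17.82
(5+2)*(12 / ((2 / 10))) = 420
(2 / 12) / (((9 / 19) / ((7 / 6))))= 133 / 324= 0.41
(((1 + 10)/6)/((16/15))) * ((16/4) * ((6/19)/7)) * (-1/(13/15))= -0.36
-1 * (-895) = 895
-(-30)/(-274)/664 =-15/90968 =-0.00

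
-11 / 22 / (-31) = 1 / 62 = 0.02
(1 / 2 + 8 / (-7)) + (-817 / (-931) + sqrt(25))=513 / 98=5.23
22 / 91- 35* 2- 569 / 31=-248567 / 2821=-88.11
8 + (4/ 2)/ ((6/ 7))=31/ 3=10.33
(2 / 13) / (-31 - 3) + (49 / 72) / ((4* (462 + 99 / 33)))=-123091 / 29596320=-0.00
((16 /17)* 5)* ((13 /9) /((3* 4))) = 0.57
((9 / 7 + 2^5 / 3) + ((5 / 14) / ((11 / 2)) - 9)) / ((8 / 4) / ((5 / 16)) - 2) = 3485 / 5082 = 0.69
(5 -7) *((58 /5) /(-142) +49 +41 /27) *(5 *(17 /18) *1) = -8218429 /17253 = -476.35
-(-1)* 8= 8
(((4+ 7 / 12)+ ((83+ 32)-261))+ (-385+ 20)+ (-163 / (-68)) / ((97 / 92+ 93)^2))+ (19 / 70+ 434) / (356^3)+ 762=3082368971255121102901 / 12060119676211582080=255.58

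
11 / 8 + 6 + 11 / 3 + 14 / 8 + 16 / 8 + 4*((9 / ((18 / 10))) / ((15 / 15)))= 835 / 24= 34.79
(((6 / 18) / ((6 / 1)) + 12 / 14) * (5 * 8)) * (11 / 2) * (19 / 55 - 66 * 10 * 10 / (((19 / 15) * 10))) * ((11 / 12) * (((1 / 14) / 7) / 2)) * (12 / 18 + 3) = -7571694185 / 4223016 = -1792.96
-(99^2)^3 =-941480149401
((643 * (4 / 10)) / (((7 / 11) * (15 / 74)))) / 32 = 261701 / 4200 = 62.31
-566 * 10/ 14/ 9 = -2830/ 63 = -44.92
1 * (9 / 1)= 9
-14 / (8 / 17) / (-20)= 119 / 80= 1.49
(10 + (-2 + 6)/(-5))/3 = 46/15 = 3.07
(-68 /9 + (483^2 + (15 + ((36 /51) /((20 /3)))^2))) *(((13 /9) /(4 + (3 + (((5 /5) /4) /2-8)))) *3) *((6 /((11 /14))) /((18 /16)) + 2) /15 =-91506055438928 /135186975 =-676885.15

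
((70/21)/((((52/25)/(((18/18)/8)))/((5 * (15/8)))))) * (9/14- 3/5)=1875/23296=0.08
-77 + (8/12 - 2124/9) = -937/3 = -312.33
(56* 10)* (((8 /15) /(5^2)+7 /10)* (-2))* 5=-60592 /15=-4039.47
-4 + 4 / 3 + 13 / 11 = -49 / 33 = -1.48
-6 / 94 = -3 / 47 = -0.06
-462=-462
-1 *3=-3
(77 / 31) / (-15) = -77 / 465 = -0.17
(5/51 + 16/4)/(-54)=-209/2754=-0.08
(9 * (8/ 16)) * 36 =162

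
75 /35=15 /7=2.14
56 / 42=1.33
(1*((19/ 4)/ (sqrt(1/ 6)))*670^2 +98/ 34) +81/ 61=4366/ 1037 +2132275*sqrt(6)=5222989.95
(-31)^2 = 961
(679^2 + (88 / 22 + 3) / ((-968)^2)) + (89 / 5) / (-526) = 568088482120597 / 1232186560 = 461040.97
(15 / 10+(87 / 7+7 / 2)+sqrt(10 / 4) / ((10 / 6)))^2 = 366* sqrt(10) / 35+149281 / 490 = 337.72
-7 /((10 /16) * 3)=-56 /15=-3.73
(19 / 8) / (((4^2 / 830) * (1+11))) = 7885 / 768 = 10.27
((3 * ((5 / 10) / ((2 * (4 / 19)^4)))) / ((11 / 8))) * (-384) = -1172889 / 11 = -106626.27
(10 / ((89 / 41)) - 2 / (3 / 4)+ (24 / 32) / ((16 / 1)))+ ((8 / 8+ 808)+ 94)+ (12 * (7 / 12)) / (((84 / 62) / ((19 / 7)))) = 36642797 / 39872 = 919.01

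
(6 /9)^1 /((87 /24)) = 16 /87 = 0.18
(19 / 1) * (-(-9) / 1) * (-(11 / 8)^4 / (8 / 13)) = -32546943 / 32768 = -993.25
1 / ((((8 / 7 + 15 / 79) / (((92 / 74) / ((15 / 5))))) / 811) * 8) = 10315109 / 327228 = 31.52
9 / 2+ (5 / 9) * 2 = 101 / 18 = 5.61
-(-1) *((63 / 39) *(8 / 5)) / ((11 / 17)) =2856 / 715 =3.99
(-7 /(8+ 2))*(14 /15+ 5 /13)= -0.92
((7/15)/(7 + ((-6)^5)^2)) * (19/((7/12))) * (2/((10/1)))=76/1511654575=0.00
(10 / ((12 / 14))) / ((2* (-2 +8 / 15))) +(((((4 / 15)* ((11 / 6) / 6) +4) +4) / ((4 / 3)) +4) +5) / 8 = -33179 / 15840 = -2.09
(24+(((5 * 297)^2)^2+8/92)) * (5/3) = 8105028834415.14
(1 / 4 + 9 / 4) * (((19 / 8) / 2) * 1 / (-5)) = -19 / 32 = -0.59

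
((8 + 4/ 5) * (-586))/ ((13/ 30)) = -154704/ 13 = -11900.31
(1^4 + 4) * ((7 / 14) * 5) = 25 / 2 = 12.50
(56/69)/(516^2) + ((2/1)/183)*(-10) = -15309293/140083938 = -0.11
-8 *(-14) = 112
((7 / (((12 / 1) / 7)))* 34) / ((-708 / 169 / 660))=-7742735 / 354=-21872.13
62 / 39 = 1.59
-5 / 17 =-0.29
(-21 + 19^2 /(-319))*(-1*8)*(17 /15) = 192032 /957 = 200.66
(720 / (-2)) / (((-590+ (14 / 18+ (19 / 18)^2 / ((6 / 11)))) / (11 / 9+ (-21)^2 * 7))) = 2161261440 / 1141477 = 1893.39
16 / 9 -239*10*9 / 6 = -32249 / 9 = -3583.22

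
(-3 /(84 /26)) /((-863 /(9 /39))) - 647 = -7817051 /12082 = -647.00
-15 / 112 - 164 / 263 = -22313 / 29456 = -0.76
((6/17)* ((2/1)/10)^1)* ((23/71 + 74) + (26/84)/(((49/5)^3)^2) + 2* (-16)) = 349381774412017/116945035561249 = 2.99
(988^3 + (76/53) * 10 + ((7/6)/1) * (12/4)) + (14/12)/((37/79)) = 5673743409781/5883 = 964430292.33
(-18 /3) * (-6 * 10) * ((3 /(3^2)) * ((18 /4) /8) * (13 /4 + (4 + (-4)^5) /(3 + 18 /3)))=-7430.62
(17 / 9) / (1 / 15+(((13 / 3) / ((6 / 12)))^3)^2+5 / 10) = 13770 / 3089161891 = 0.00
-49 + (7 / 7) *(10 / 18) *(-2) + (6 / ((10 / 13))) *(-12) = -6467 / 45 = -143.71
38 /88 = 19 /44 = 0.43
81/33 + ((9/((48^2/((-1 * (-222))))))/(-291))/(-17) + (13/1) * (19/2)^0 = 35882647/2321792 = 15.45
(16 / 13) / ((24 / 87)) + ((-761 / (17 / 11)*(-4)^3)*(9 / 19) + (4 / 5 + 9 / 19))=313530651 / 20995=14933.59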